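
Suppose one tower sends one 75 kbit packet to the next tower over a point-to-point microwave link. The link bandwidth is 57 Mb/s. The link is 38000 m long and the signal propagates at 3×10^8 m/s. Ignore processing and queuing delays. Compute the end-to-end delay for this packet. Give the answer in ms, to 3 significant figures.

1.44 ms

L = 75000 bits.
Transmission delay = L/R = 75000 / 57000000 = 1.31579 ms.
Propagation delay = d/s = 38000 m / 300000000 m/s = 0.126667 ms.
Total = 1.44 ms.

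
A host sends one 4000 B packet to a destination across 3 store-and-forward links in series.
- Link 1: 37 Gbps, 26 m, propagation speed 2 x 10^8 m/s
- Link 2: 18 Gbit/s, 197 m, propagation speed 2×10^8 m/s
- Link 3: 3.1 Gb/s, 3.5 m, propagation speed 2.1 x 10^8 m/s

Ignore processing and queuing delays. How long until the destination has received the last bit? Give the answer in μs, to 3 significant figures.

14.1 μs

L = 4000 × 8 = 32000 bits.
Transmission delays (L/R per hop): 0.864865, 1.77778, 10.3226 μs; sum = 12.9652 μs.
Propagation delays (d/s per hop): 0.13, 0.985, 0.0166667 μs; sum = 1.13167 μs.
End-to-end = 14.1 μs.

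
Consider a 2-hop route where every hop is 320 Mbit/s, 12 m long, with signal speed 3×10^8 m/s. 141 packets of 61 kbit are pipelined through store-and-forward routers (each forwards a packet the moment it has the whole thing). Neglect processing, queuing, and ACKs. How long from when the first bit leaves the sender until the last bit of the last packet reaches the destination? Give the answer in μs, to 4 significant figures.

27070 μs

Per-hop transmission t_tx = L/R = 61000/320000000 = 190.625 μs.
Per-hop propagation t_prop = 12/300000000 = 0.04 μs.
Pipeline fill: first packet needs 2·t_tx to clear all hops; remaining 140 packets each add one t_tx.
Total = (2+141-1)·t_tx + 2·t_prop = 142·190.625 + 2·0.04 = 27070 μs.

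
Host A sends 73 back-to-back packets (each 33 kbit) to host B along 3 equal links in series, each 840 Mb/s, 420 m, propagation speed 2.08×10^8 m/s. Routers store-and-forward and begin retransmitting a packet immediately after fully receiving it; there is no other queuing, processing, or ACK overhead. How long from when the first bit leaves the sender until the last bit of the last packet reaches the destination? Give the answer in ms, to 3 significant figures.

2.95 ms

Per-hop transmission t_tx = L/R = 33000/840000000 = 0.0392857 ms.
Per-hop propagation t_prop = 420/208000000 = 0.00201923 ms.
Pipeline fill: first packet needs 3·t_tx to clear all hops; remaining 72 packets each add one t_tx.
Total = (3+73-1)·t_tx + 3·t_prop = 75·0.0392857 + 3·0.00201923 = 2.95 ms.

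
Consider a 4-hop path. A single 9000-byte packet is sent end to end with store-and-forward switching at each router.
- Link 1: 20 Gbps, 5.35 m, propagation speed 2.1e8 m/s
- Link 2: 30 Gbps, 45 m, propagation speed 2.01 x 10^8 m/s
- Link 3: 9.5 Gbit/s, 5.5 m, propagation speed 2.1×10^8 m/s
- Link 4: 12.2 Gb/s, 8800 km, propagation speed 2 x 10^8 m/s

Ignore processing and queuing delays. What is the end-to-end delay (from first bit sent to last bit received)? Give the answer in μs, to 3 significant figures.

44000 μs

L = 9000 × 8 = 72000 bits.
Transmission delays (L/R per hop): 3.6, 2.4, 7.57895, 5.90164 μs; sum = 19.4806 μs.
Propagation delays (d/s per hop): 0.0254762, 0.223881, 0.0261905, 44000 μs; sum = 44000.3 μs.
End-to-end = 44000 μs.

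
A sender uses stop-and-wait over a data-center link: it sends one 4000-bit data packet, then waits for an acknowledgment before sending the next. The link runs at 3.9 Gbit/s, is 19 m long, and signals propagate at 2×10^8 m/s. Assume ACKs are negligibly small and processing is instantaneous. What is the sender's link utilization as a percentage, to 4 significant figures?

84.37 %

t_tx = L/R = 4000/3900000000 = 1.02564e-06 s.
t_prop = 19/200000000 = 9.5e-08 s; RTT = 1.9e-07 s.
Cycle = t_tx + RTT = 1.21564e-06 s.
Utilization = t_tx / cycle = 1.02564e-06/1.21564e-06 = 84.37 %.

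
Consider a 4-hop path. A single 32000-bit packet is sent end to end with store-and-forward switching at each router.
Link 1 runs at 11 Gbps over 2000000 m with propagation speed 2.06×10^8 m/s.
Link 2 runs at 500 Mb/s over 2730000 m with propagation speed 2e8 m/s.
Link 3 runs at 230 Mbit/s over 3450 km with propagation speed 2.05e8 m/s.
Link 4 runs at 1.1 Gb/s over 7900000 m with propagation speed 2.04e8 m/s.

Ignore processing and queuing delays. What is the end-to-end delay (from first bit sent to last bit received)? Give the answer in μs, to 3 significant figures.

Transmission delays (L/R per hop): 2.90909, 64, 139.13, 29.0909 μs; sum = 235.13 μs.
Propagation delays (d/s per hop): 9708.74, 13650, 16829.3, 38725.5 μs; sum = 78913.5 μs.
End-to-end = 79100 μs.

79100 μs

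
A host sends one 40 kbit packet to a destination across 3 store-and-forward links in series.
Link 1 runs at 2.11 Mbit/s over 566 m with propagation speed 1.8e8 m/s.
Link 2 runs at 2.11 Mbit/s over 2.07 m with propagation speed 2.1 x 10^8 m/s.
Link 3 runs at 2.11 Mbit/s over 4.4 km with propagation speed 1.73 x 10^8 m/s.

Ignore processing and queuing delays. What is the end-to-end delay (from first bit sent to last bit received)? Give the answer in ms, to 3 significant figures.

56.9 ms

L = 40000 bits.
Transmission delay per hop = L/R = 40000/2110000 = 18.9573 ms; 3 hops → 56.872 ms.
Propagation delays (d/s per hop): 0.00314444, 9.85714e-06, 0.0254335 ms; sum = 0.0285878 ms.
End-to-end = 56.9 ms.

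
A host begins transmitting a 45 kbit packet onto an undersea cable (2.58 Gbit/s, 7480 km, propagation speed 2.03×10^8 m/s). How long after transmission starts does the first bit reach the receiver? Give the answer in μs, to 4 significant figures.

First bit experiences only propagation delay: d/s = 7480000/2.03e+08 = 36850 μs.

36850 μs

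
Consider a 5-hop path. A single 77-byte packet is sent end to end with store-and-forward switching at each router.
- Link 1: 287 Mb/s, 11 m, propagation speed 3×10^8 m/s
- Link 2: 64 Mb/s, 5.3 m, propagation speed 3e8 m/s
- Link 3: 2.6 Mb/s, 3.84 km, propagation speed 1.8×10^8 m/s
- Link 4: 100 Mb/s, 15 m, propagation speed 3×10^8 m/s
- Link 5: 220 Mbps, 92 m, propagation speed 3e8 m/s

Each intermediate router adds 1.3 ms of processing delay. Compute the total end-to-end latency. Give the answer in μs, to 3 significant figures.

5480 μs

L = 77 × 8 = 616 bits.
Transmission delays (L/R per hop): 2.14634, 9.625, 236.923, 6.16, 2.8 μs; sum = 257.654 μs.
Propagation delays (d/s per hop): 0.0366667, 0.0176667, 21.3333, 0.05, 0.306667 μs; sum = 21.7443 μs.
Processing at 4 router(s): 4 × 1.3 ms = 5200 μs.
End-to-end = 5480 μs.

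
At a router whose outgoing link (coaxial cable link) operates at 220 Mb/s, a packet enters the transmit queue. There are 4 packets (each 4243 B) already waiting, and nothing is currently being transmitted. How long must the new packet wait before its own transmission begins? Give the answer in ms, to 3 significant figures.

Each queued packet: L/R = 33944/220000000 = 0.154291 ms.
4 queued → 0.617164 ms.
Queuing delay = 0.617 ms.

0.617 ms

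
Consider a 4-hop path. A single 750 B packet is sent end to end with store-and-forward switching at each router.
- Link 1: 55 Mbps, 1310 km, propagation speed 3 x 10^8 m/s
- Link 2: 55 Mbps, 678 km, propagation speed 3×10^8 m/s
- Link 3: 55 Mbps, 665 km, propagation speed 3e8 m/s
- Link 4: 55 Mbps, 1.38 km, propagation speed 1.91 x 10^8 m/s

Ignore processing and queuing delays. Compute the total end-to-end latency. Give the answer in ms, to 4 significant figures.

L = 750 × 8 = 6000 bits.
Transmission delay per hop = L/R = 6000/55000000 = 0.109091 ms; 4 hops → 0.436364 ms.
Propagation delays (d/s per hop): 4.36667, 2.26, 2.21667, 0.00722513 ms; sum = 8.85056 ms.
End-to-end = 9.287 ms.

9.287 ms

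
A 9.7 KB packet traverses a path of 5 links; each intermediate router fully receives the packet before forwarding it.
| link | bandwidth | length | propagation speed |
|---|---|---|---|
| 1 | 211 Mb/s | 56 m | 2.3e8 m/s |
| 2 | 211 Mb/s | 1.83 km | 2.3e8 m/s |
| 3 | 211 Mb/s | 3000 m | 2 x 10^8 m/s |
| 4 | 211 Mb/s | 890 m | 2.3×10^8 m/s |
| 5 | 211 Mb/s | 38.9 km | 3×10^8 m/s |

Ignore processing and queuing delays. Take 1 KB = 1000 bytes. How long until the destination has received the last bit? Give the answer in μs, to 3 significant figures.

2000 μs

L = 77600 bits.
Transmission delay per hop = L/R = 77600/211000000 = 367.773 μs; 5 hops → 1838.86 μs.
Propagation delays (d/s per hop): 0.243478, 7.95652, 15, 3.86957, 129.667 μs; sum = 156.736 μs.
End-to-end = 2000 μs.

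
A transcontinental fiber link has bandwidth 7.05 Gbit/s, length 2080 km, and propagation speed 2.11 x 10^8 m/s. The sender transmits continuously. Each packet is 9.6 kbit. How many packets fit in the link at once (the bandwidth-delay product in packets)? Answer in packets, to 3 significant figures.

Propagation delay = 2080000 / 211000000 = 0.00985782 s.
BDP = R × t_prop = 7050000000 × 0.00985782 = 69497600 bits.
In packets of 9600 bits: 7240 packets.

7240 packets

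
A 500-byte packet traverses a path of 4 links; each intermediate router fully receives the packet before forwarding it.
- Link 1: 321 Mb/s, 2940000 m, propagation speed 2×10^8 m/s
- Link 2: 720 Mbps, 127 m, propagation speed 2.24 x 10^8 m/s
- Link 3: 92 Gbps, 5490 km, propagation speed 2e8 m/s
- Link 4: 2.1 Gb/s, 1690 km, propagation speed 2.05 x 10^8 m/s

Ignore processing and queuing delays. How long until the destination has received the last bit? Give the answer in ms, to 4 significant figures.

50.41 ms

L = 500 × 8 = 4000 bits.
Transmission delays (L/R per hop): 0.0124611, 0.00555556, 4.34783e-05, 0.00190476 ms; sum = 0.0199649 ms.
Propagation delays (d/s per hop): 14.7, 0.000566964, 27.45, 8.2439 ms; sum = 50.3945 ms.
End-to-end = 50.41 ms.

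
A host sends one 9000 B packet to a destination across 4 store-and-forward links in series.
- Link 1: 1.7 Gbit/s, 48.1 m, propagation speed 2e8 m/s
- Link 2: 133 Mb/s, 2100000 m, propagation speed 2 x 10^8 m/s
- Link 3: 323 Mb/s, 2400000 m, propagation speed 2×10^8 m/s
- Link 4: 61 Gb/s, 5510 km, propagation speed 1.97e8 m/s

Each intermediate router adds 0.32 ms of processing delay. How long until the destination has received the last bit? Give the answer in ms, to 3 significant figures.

L = 9000 × 8 = 72000 bits.
Transmission delays (L/R per hop): 0.0423529, 0.541353, 0.22291, 0.00118033 ms; sum = 0.807797 ms.
Propagation delays (d/s per hop): 0.0002405, 10.5, 12, 27.9695 ms; sum = 50.4698 ms.
Processing at 3 router(s): 3 × 0.32 ms = 0.96 ms.
End-to-end = 52.2 ms.

52.2 ms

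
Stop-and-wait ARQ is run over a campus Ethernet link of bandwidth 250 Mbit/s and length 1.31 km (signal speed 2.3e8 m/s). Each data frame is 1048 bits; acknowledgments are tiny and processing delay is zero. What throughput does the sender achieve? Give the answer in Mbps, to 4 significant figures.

67.25 Mbps

t_tx = L/R = 1048/250000000 = 4.192e-06 s.
t_prop = 1310/2.3e+08 = 5.69565e-06 s; RTT = 1.13913e-05 s.
Cycle = t_tx + RTT = 1.55833e-05 s.
Throughput = L / cycle = 1048 / 1.55833e-05 = 67.25 Mbps.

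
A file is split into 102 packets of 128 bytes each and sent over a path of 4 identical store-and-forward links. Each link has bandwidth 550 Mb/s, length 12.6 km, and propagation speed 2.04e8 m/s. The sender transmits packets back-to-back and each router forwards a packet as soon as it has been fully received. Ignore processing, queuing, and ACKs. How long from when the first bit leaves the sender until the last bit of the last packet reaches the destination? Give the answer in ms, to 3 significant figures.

0.443 ms

Per-hop transmission t_tx = L/R = 1024/550000000 = 0.00186182 ms.
Per-hop propagation t_prop = 12600/204000000 = 0.0617647 ms.
Pipeline fill: first packet needs 4·t_tx to clear all hops; remaining 101 packets each add one t_tx.
Total = (4+102-1)·t_tx + 4·t_prop = 105·0.00186182 + 4·0.0617647 = 0.443 ms.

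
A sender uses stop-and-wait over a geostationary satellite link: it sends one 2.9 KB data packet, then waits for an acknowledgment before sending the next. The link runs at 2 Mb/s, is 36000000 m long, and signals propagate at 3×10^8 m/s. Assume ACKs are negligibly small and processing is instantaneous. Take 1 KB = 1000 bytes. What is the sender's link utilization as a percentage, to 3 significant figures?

t_tx = L/R = 23200/2000000 = 0.0116 s.
t_prop = 36000000/300000000 = 0.12 s; RTT = 0.24 s.
Cycle = t_tx + RTT = 0.2516 s.
Utilization = t_tx / cycle = 0.0116/0.2516 = 4.61 %.

4.61 %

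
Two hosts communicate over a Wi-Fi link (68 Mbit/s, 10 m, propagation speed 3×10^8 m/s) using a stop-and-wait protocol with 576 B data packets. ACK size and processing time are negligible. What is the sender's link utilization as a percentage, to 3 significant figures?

99.9 %

t_tx = L/R = 4608/68000000 = 6.77647e-05 s.
t_prop = 10/300000000 = 3.33333e-08 s; RTT = 6.66667e-08 s.
Cycle = t_tx + RTT = 6.78314e-05 s.
Utilization = t_tx / cycle = 6.77647e-05/6.78314e-05 = 99.9 %.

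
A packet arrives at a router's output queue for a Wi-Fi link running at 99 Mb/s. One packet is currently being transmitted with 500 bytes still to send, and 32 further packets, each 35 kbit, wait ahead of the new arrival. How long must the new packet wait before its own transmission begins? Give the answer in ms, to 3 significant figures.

11.4 ms

Each queued packet: L/R = 35000/99000000 = 0.353535 ms.
32 queued → 11.3131 ms.
Plus remaining 4000 bits of current packet: 0.040404 ms.
Queuing delay = 11.4 ms.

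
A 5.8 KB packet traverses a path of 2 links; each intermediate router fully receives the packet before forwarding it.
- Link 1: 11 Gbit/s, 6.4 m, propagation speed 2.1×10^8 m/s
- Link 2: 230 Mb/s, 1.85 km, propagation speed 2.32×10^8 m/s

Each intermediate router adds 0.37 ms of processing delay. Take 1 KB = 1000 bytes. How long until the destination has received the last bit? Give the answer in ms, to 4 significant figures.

0.5840 ms

L = 46400 bits.
Transmission delays (L/R per hop): 0.00421818, 0.201739 ms; sum = 0.205957 ms.
Propagation delays (d/s per hop): 3.04762e-05, 0.00797414 ms; sum = 0.00800461 ms.
Processing at 1 router(s): 1 × 0.37 ms = 0.37 ms.
End-to-end = 0.5840 ms.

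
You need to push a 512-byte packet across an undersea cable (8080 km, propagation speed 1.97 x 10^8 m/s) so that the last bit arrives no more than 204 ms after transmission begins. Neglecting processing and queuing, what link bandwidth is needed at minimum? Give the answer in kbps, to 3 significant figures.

25.1 kbps

L = 4096 bits.
Propagation delay = 8080000 / 197000000 = 41.0152 ms.
Transmission budget = 204 − 41.0152 = 162.985 ms.
R ≥ L / t_tx = 4096 bits / 0.162985 s = 25.1 kbps.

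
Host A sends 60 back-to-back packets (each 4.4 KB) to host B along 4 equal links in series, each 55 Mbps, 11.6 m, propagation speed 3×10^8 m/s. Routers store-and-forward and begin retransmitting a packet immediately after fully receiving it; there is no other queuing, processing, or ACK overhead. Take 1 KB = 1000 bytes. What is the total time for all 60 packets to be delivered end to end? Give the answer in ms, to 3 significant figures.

40.3 ms

Per-hop transmission t_tx = L/R = 35200/55000000 = 0.64 ms.
Per-hop propagation t_prop = 11.6/300000000 = 3.86667e-05 ms.
Pipeline fill: first packet needs 4·t_tx to clear all hops; remaining 59 packets each add one t_tx.
Total = (4+60-1)·t_tx + 4·t_prop = 63·0.64 + 4·3.86667e-05 = 40.3 ms.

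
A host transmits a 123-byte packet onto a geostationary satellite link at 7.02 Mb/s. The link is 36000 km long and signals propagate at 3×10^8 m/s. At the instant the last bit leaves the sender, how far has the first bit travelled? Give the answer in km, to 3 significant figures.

42.1 km

t_tx = L/R = 984/7020000 = 0.000140171 s.
Distance = s × t_tx = 300000000 × 0.000140171 = 42.1 km.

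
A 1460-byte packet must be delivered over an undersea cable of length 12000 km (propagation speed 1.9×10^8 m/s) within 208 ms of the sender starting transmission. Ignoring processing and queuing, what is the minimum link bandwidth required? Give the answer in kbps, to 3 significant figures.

80.6 kbps

L = 11680 bits.
Propagation delay = 12000000 / 190000000 = 63.1579 ms.
Transmission budget = 208 − 63.1579 = 144.842 ms.
R ≥ L / t_tx = 11680 bits / 0.144842 s = 80.6 kbps.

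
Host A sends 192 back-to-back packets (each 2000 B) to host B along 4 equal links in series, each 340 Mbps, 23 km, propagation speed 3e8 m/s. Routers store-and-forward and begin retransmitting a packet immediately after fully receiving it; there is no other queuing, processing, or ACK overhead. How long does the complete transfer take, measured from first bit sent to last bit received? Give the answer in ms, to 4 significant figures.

Per-hop transmission t_tx = L/R = 16000/340000000 = 0.0470588 ms.
Per-hop propagation t_prop = 23000/300000000 = 0.0766667 ms.
Pipeline fill: first packet needs 4·t_tx to clear all hops; remaining 191 packets each add one t_tx.
Total = (4+192-1)·t_tx + 4·t_prop = 195·0.0470588 + 4·0.0766667 = 9.483 ms.

9.483 ms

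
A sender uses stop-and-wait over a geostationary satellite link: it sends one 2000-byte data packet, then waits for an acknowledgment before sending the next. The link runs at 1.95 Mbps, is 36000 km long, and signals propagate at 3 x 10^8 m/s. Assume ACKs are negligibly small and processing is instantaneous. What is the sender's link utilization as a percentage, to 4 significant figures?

3.306 %

t_tx = L/R = 16000/1950000 = 0.00820513 s.
t_prop = 36000000/300000000 = 0.12 s; RTT = 0.24 s.
Cycle = t_tx + RTT = 0.248205 s.
Utilization = t_tx / cycle = 0.00820513/0.248205 = 3.306 %.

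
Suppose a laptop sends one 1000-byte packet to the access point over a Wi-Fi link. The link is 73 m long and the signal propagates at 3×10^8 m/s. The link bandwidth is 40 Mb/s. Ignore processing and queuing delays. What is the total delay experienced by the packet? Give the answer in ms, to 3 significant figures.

L = 1000 × 8 = 8000 bits.
Transmission delay = L/R = 8000 / 40000000 = 0.2 ms.
Propagation delay = d/s = 73 m / 300000000 m/s = 0.000243333 ms.
Total = 0.200 ms.

0.200 ms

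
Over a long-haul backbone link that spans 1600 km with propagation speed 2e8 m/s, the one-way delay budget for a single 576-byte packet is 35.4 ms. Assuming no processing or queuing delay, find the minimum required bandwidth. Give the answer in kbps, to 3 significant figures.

168 kbps

L = 4608 bits.
Propagation delay = 1600000 / 200000000 = 8 ms.
Transmission budget = 35.4 − 8 = 27.4 ms.
R ≥ L / t_tx = 4608 bits / 0.0274 s = 168 kbps.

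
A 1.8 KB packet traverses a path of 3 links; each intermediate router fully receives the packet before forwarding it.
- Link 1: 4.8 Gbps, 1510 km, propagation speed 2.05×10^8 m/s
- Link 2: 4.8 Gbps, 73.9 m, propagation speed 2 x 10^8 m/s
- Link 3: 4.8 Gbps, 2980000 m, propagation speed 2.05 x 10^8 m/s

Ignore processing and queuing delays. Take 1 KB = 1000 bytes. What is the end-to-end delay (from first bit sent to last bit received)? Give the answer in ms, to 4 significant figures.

L = 14400 bits.
Transmission delay per hop = L/R = 14400/4800000000 = 0.003 ms; 3 hops → 0.009 ms.
Propagation delays (d/s per hop): 7.36585, 0.0003695, 14.5366 ms; sum = 21.9028 ms.
End-to-end = 21.91 ms.

21.91 ms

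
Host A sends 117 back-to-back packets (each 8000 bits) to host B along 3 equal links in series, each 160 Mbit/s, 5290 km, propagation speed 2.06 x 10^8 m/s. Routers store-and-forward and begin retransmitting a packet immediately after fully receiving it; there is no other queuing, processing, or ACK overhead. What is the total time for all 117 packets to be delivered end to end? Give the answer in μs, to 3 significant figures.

Per-hop transmission t_tx = L/R = 8000/160000000 = 50 μs.
Per-hop propagation t_prop = 5290000/206000000 = 25679.6 μs.
Pipeline fill: first packet needs 3·t_tx to clear all hops; remaining 116 packets each add one t_tx.
Total = (3+117-1)·t_tx + 3·t_prop = 119·50 + 3·25679.6 = 83000 μs.

83000 μs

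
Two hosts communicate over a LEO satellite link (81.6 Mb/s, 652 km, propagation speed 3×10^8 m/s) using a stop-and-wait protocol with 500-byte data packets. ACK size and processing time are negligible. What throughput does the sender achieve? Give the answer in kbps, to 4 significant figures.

t_tx = L/R = 4000/81600000 = 4.90196e-05 s.
t_prop = 652000/300000000 = 0.00217333 s; RTT = 0.00434667 s.
Cycle = t_tx + RTT = 0.00439569 s.
Throughput = L / cycle = 4000 / 0.00439569 = 910.0 kbps.

910.0 kbps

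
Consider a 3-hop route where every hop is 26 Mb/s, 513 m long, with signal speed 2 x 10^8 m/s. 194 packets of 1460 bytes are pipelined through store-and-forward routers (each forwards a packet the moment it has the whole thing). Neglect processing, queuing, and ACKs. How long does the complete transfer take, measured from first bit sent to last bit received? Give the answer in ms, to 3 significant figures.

88.1 ms

Per-hop transmission t_tx = L/R = 11680/26000000 = 0.449231 ms.
Per-hop propagation t_prop = 513/200000000 = 0.002565 ms.
Pipeline fill: first packet needs 3·t_tx to clear all hops; remaining 193 packets each add one t_tx.
Total = (3+194-1)·t_tx + 3·t_prop = 196·0.449231 + 3·0.002565 = 88.1 ms.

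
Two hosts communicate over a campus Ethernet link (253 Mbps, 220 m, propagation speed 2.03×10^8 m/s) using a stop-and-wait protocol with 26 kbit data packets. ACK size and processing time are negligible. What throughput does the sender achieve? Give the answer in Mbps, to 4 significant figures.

t_tx = L/R = 26000/253000000 = 0.000102767 s.
t_prop = 220/2.03e+08 = 1.08374e-06 s; RTT = 2.16749e-06 s.
Cycle = t_tx + RTT = 0.000104934 s.
Throughput = L / cycle = 26000 / 0.000104934 = 247.8 Mbps.

247.8 Mbps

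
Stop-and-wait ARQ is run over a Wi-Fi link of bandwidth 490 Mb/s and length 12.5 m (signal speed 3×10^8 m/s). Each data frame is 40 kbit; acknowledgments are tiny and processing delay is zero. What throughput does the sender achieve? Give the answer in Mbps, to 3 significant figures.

490 Mbps

t_tx = L/R = 40000/490000000 = 8.16327e-05 s.
t_prop = 12.5/300000000 = 4.16667e-08 s; RTT = 8.33333e-08 s.
Cycle = t_tx + RTT = 8.1716e-05 s.
Throughput = L / cycle = 40000 / 8.1716e-05 = 490 Mbps.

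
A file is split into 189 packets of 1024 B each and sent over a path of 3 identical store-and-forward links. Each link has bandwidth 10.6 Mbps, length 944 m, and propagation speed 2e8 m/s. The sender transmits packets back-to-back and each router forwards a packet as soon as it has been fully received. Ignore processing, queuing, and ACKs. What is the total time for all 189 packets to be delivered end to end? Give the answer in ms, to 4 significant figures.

147.6 ms

Per-hop transmission t_tx = L/R = 8192/10600000 = 0.77283 ms.
Per-hop propagation t_prop = 944/200000000 = 0.00472 ms.
Pipeline fill: first packet needs 3·t_tx to clear all hops; remaining 188 packets each add one t_tx.
Total = (3+189-1)·t_tx + 3·t_prop = 191·0.77283 + 3·0.00472 = 147.6 ms.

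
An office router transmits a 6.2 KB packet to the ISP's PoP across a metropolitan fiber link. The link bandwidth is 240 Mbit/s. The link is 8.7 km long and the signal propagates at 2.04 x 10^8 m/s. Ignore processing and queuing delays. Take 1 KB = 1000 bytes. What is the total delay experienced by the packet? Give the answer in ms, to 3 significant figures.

L = 49600 bits.
Transmission delay = L/R = 49600 / 240000000 = 0.206667 ms.
Propagation delay = d/s = 8700 m / 204000000 m/s = 0.0426471 ms.
Total = 0.249 ms.

0.249 ms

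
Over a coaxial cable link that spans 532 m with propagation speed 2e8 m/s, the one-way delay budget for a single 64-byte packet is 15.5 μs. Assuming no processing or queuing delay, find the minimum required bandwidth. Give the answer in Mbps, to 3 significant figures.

L = 512 bits.
Propagation delay = 532 / 200000000 = 2.66 μs.
Transmission budget = 15.5 − 2.66 = 12.84 μs.
R ≥ L / t_tx = 512 bits / 1.284e-05 s = 39.9 Mbps.

39.9 Mbps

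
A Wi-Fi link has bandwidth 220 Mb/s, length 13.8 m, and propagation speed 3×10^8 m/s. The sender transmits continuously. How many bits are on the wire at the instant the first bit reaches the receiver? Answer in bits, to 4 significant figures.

Propagation delay = 13.8 / 300000000 = 4.6e-08 s.
BDP = R × t_prop = 220000000 × 4.6e-08 = 10.12 bits.

10.12 bits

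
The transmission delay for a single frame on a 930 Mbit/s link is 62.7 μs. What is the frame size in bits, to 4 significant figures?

L = R × t_tx = 930000000 b/s × 6.27e-05 s = 58311 bits.

58310 bits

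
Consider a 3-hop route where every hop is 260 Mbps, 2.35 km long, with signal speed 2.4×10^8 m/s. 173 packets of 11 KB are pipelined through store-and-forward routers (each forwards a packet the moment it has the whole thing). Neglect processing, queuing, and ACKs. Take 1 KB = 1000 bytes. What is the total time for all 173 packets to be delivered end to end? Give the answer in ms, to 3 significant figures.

59.3 ms

Per-hop transmission t_tx = L/R = 88000/260000000 = 0.338462 ms.
Per-hop propagation t_prop = 2350/240000000 = 0.00979167 ms.
Pipeline fill: first packet needs 3·t_tx to clear all hops; remaining 172 packets each add one t_tx.
Total = (3+173-1)·t_tx + 3·t_prop = 175·0.338462 + 3·0.00979167 = 59.3 ms.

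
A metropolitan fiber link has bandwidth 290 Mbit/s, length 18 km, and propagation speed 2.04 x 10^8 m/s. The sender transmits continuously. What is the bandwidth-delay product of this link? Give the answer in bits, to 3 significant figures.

Propagation delay = 18000 / 204000000 = 8.82353e-05 s.
BDP = R × t_prop = 290000000 × 8.82353e-05 = 25588.2 bits.

25600 bits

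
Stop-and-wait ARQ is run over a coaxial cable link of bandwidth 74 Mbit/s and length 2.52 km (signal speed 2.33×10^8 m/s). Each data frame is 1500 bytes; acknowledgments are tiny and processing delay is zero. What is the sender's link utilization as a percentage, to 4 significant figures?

t_tx = L/R = 12000/74000000 = 0.000162162 s.
t_prop = 2520/233000000 = 1.08155e-05 s; RTT = 2.16309e-05 s.
Cycle = t_tx + RTT = 0.000183793 s.
Utilization = t_tx / cycle = 0.000162162/0.000183793 = 88.23 %.

88.23 %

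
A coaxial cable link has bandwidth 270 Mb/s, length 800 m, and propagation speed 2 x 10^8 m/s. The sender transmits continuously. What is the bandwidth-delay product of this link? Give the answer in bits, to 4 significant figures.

Propagation delay = 800 / 200000000 = 4e-06 s.
BDP = R × t_prop = 270000000 × 4e-06 = 1080 bits.

1080 bits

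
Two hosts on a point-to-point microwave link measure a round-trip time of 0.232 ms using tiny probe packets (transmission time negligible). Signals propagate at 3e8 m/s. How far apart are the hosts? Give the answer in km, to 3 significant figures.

34.8 km

One-way propagation = RTT/2 = 0.116 ms.
d = s × t = 300000000 × 0.000116 = 34.8 km.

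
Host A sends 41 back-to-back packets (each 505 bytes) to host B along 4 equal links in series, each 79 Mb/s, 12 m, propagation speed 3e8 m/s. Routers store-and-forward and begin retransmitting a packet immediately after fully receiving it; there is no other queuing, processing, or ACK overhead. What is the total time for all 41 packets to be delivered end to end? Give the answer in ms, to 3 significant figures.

Per-hop transmission t_tx = L/R = 4040/79000000 = 0.0511392 ms.
Per-hop propagation t_prop = 12/300000000 = 4e-05 ms.
Pipeline fill: first packet needs 4·t_tx to clear all hops; remaining 40 packets each add one t_tx.
Total = (4+41-1)·t_tx + 4·t_prop = 44·0.0511392 + 4·4e-05 = 2.25 ms.

2.25 ms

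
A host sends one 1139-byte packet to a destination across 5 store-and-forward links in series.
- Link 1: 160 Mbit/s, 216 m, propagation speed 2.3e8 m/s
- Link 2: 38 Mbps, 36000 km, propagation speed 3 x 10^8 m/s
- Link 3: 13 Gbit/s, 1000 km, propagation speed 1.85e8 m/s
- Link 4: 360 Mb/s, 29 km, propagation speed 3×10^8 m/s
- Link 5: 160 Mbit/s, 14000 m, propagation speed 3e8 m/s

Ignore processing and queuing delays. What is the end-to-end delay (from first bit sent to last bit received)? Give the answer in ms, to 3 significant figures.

126 ms

L = 1139 × 8 = 9112 bits.
Transmission delays (L/R per hop): 0.05695, 0.239789, 0.000700923, 0.0253111, 0.05695 ms; sum = 0.379702 ms.
Propagation delays (d/s per hop): 0.00093913, 120, 5.40541, 0.0966667, 0.0466667 ms; sum = 125.55 ms.
End-to-end = 126 ms.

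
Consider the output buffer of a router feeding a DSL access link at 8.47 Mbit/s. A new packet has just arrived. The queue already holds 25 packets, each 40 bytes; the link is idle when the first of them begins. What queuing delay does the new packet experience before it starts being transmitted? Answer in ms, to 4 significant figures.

0.9445 ms

Each queued packet: L/R = 320/8470000 = 0.0377804 ms.
25 queued → 0.94451 ms.
Queuing delay = 0.9445 ms.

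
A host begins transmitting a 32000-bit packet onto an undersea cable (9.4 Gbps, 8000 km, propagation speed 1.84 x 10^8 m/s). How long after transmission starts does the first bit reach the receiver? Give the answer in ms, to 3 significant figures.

43.5 ms

First bit experiences only propagation delay: d/s = 8000000/184000000 = 43.5 ms.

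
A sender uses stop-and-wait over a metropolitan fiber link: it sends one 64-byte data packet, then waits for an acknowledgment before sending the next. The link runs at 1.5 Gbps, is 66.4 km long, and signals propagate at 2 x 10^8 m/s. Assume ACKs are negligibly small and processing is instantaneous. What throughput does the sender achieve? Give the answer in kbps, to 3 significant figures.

771 kbps

t_tx = L/R = 512/1500000000 = 3.41333e-07 s.
t_prop = 66400/200000000 = 0.000332 s; RTT = 0.000664 s.
Cycle = t_tx + RTT = 0.000664341 s.
Throughput = L / cycle = 512 / 0.000664341 = 771 kbps.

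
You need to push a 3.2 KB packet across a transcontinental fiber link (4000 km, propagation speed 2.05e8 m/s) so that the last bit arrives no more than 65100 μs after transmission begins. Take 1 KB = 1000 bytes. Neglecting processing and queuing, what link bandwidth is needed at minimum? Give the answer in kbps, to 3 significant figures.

L = 25600 bits.
Propagation delay = 4000000 / 2.05e+08 = 19512.2 μs.
Transmission budget = 65100 − 19512.2 = 45587.8 μs.
R ≥ L / t_tx = 25600 bits / 0.0455878 s = 562 kbps.

562 kbps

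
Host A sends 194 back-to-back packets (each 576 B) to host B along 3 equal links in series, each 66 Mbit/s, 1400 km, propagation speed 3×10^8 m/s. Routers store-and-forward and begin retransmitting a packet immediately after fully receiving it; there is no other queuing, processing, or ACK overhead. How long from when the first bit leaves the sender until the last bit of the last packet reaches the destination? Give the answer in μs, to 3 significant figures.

Per-hop transmission t_tx = L/R = 4608/66000000 = 69.8182 μs.
Per-hop propagation t_prop = 1400000/300000000 = 4666.67 μs.
Pipeline fill: first packet needs 3·t_tx to clear all hops; remaining 193 packets each add one t_tx.
Total = (3+194-1)·t_tx + 3·t_prop = 196·69.8182 + 3·4666.67 = 27700 μs.

27700 μs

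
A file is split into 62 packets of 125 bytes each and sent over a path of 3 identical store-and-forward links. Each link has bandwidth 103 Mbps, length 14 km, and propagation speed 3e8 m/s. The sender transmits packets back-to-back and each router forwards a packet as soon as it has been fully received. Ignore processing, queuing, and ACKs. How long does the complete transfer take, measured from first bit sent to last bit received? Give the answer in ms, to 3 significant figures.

0.761 ms

Per-hop transmission t_tx = L/R = 1000/103000000 = 0.00970874 ms.
Per-hop propagation t_prop = 14000/300000000 = 0.0466667 ms.
Pipeline fill: first packet needs 3·t_tx to clear all hops; remaining 61 packets each add one t_tx.
Total = (3+62-1)·t_tx + 3·t_prop = 64·0.00970874 + 3·0.0466667 = 0.761 ms.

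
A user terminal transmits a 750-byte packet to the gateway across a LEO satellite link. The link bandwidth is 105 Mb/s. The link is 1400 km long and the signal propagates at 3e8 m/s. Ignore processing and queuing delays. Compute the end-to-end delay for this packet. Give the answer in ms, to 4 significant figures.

4.724 ms

L = 750 × 8 = 6000 bits.
Transmission delay = L/R = 6000 / 105000000 = 0.0571429 ms.
Propagation delay = d/s = 1400000 m / 300000000 m/s = 4.66667 ms.
Total = 4.724 ms.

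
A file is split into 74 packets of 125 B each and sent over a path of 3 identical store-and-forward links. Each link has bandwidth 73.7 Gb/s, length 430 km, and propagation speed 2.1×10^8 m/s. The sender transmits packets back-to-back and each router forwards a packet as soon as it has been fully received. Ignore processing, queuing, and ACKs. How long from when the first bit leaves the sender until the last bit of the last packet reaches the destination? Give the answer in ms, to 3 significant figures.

6.14 ms

Per-hop transmission t_tx = L/R = 1000/73700000000 = 1.35685e-05 ms.
Per-hop propagation t_prop = 430000/210000000 = 2.04762 ms.
Pipeline fill: first packet needs 3·t_tx to clear all hops; remaining 73 packets each add one t_tx.
Total = (3+74-1)·t_tx + 3·t_prop = 76·1.35685e-05 + 3·2.04762 = 6.14 ms.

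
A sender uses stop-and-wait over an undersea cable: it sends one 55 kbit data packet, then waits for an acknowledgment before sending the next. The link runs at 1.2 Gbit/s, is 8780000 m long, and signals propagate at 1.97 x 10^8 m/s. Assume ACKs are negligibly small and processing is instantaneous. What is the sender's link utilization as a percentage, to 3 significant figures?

0.0514 %

t_tx = L/R = 55000/1200000000 = 4.58333e-05 s.
t_prop = 8780000/197000000 = 0.0445685 s; RTT = 0.0891371 s.
Cycle = t_tx + RTT = 0.0891829 s.
Utilization = t_tx / cycle = 4.58333e-05/0.0891829 = 0.0514 %.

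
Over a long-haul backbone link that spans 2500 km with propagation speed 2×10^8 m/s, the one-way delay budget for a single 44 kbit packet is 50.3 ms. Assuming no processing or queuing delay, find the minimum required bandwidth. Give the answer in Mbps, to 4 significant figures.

Propagation delay = 2500000 / 200000000 = 12.5 ms.
Transmission budget = 50.3 − 12.5 = 37.8 ms.
R ≥ L / t_tx = 44000 bits / 0.0378 s = 1.164 Mbps.

1.164 Mbps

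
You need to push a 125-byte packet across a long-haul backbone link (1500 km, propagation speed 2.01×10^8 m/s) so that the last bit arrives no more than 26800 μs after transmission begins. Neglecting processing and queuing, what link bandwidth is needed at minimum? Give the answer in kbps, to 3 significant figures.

51.7 kbps

L = 1000 bits.
Propagation delay = 1500000 / 2.01e+08 = 7462.69 μs.
Transmission budget = 26800 − 7462.69 = 19337.3 μs.
R ≥ L / t_tx = 1000 bits / 0.0193373 s = 51.7 kbps.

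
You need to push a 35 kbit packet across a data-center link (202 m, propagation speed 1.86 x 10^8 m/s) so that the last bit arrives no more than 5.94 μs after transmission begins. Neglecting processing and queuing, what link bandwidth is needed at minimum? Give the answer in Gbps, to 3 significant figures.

7.21 Gbps

Propagation delay = 202 / 186000000 = 1.08602 μs.
Transmission budget = 5.94 − 1.08602 = 4.85398 μs.
R ≥ L / t_tx = 35000 bits / 4.85398e-06 s = 7.21 Gbps.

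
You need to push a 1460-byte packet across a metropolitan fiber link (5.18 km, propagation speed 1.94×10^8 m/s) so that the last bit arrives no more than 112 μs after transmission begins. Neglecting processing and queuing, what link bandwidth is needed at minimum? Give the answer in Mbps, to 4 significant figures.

136.9 Mbps

L = 11680 bits.
Propagation delay = 5180 / 194000000 = 26.701 μs.
Transmission budget = 112 − 26.701 = 85.299 μs.
R ≥ L / t_tx = 11680 bits / 8.5299e-05 s = 136.9 Mbps.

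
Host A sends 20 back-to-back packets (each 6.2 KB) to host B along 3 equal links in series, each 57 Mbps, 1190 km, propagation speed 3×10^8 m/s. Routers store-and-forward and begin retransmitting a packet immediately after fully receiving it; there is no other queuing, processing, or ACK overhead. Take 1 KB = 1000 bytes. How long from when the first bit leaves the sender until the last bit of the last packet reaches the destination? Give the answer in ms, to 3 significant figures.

31.0 ms

Per-hop transmission t_tx = L/R = 49600/57000000 = 0.870175 ms.
Per-hop propagation t_prop = 1190000/300000000 = 3.96667 ms.
Pipeline fill: first packet needs 3·t_tx to clear all hops; remaining 19 packets each add one t_tx.
Total = (3+20-1)·t_tx + 3·t_prop = 22·0.870175 + 3·3.96667 = 31.0 ms.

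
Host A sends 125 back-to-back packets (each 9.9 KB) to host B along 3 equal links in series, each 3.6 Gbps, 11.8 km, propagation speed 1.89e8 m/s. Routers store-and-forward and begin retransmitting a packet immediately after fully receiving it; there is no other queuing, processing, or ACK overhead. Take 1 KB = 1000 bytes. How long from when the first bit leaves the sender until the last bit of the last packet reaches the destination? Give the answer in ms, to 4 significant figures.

2.981 ms

Per-hop transmission t_tx = L/R = 79200/3600000000 = 0.022 ms.
Per-hop propagation t_prop = 11800/189000000 = 0.0624339 ms.
Pipeline fill: first packet needs 3·t_tx to clear all hops; remaining 124 packets each add one t_tx.
Total = (3+125-1)·t_tx + 3·t_prop = 127·0.022 + 3·0.0624339 = 2.981 ms.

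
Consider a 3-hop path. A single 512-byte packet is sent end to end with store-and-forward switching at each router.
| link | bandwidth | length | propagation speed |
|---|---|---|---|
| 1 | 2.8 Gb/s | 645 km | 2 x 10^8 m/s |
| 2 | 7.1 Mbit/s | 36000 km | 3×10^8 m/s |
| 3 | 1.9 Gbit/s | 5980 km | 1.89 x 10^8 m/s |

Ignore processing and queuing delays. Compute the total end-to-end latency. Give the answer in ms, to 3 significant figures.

155 ms

L = 512 × 8 = 4096 bits.
Transmission delays (L/R per hop): 0.00146286, 0.576901, 0.00215579 ms; sum = 0.58052 ms.
Propagation delays (d/s per hop): 3.225, 120, 31.6402 ms; sum = 154.865 ms.
End-to-end = 155 ms.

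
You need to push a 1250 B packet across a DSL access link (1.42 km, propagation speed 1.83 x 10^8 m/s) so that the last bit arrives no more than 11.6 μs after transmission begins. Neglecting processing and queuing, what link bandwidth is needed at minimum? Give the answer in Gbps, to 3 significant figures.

2.60 Gbps

L = 10000 bits.
Propagation delay = 1420 / 183000000 = 7.75956 μs.
Transmission budget = 11.6 − 7.75956 = 3.84044 μs.
R ≥ L / t_tx = 10000 bits / 3.84044e-06 s = 2.60 Gbps.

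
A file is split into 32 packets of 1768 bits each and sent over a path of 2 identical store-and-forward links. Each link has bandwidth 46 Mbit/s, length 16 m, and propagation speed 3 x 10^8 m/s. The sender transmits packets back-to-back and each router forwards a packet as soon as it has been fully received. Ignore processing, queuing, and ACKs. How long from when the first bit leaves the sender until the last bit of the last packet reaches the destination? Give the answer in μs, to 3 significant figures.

Per-hop transmission t_tx = L/R = 1768/46000000 = 38.4348 μs.
Per-hop propagation t_prop = 16/300000000 = 0.0533333 μs.
Pipeline fill: first packet needs 2·t_tx to clear all hops; remaining 31 packets each add one t_tx.
Total = (2+32-1)·t_tx + 2·t_prop = 33·38.4348 + 2·0.0533333 = 1270 μs.

1270 μs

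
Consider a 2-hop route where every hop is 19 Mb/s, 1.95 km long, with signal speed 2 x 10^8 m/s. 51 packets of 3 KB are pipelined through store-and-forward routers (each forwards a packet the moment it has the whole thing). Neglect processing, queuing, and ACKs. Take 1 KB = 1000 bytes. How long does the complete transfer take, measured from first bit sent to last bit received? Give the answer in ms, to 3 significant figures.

Per-hop transmission t_tx = L/R = 24000/19000000 = 1.26316 ms.
Per-hop propagation t_prop = 1950/200000000 = 0.00975 ms.
Pipeline fill: first packet needs 2·t_tx to clear all hops; remaining 50 packets each add one t_tx.
Total = (2+51-1)·t_tx + 2·t_prop = 52·1.26316 + 2·0.00975 = 65.7 ms.

65.7 ms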